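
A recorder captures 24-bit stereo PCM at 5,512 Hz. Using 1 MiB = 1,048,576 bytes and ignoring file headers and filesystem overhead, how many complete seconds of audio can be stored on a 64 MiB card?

Uncompressed byte rate = 5,512 × 3 × 2 = 33,072 bytes/s.
Capacity = 64 × 1,048,576 = 67,108,864 bytes.
67,108,864 / 33,072 ≈ 2029.17 s → 2,029 seconds.

2,029 seconds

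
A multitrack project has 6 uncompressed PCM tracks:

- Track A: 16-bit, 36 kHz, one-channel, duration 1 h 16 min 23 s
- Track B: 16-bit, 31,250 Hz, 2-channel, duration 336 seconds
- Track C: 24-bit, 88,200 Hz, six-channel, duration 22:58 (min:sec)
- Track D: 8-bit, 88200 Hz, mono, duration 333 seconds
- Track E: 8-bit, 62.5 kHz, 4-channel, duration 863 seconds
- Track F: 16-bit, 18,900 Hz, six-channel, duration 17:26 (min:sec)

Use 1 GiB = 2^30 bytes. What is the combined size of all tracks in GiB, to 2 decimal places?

Track A: 1 h 16 min 23 s = 4,583 s; 36,000 × 4,583 × 2 × 1 = 329,976,000 bytes.
Track B: 31,250 × 336 × 2 × 2 = 42,000,000 bytes.
Track C: 22:58 (min:sec) = 1,378 s; 88,200 × 1,378 × 3 × 6 = 2,187,712,800 bytes.
Track D: 88,200 × 333 × 1 × 1 = 29,370,600 bytes.
Track E: 62,500 × 863 × 1 × 4 = 215,750,000 bytes.
Track F: 17:26 (min:sec) = 1,046 s; 18,900 × 1,046 × 2 × 6 = 237,232,800 bytes.
Total = 3,042,042,200 bytes = 2.83 GiB.

2.83 GiB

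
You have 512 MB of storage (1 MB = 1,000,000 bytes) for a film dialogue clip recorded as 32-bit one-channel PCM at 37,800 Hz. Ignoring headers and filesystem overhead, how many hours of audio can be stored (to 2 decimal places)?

0.94 hours

Uncompressed byte rate = 37,800 × 4 × 1 = 151,200 bytes/s.
Capacity = 512 × 1,000,000 = 512,000,000 bytes.
512,000,000 / 151,200 ≈ 3386.24 s → 0.94 hours.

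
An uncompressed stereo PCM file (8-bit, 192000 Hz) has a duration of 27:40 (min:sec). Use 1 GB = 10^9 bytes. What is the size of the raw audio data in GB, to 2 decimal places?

Duration = 27:40 (min:sec) = 1,660 s.
Bytes = 192,000 samples/s × 1,660 s × 1 bytes/sample × 2 ch = 637,440,000 bytes.
637,440,000 / 1,000,000,000 = 0.64 GB.

0.64 GB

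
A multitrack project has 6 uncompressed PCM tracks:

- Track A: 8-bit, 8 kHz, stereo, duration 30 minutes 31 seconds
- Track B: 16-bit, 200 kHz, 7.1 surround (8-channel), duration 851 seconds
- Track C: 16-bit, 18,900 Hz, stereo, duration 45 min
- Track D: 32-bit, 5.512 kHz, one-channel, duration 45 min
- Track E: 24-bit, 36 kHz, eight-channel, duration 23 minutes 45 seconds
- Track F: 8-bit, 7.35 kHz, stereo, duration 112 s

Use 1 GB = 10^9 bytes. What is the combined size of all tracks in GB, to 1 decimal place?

4.2 GB

Track A: 30 minutes 31 seconds = 1,831 s; 8,000 × 1,831 × 1 × 2 = 29,296,000 bytes.
Track B: 200,000 × 851 × 2 × 8 = 2,723,200,000 bytes.
Track C: 45 min = 2,700 s; 18,900 × 2,700 × 2 × 2 = 204,120,000 bytes.
Track D: 45 min = 2,700 s; 5,512 × 2,700 × 4 × 1 = 59,529,600 bytes.
Track E: 23 minutes 45 seconds = 1,425 s; 36,000 × 1,425 × 3 × 8 = 1,231,200,000 bytes.
Track F: 7,350 × 112 × 1 × 2 = 1,646,400 bytes.
Total = 4,248,992,000 bytes = 4.2 GB.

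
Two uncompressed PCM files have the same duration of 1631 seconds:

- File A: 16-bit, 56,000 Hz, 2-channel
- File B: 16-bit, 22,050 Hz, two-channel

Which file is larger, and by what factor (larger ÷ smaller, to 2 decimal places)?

File A, by a factor of 2.54

File A: 56,000 × 2 × 2 = 224,000 bytes/s.
File B: 22,050 × 2 × 2 = 88,200 bytes/s.
File A is larger; ratio = 365,344,000 / 143,854,200 = 2.54.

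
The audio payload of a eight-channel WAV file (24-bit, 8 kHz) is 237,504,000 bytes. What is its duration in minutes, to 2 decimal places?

20.62 minutes

Byte rate = 8,000 × 3 × 8 = 192,000 bytes/s.
Duration = 237,504,000 / 192,000 = 1,237 s.
1,237 s / 60 = 20.62 minutes.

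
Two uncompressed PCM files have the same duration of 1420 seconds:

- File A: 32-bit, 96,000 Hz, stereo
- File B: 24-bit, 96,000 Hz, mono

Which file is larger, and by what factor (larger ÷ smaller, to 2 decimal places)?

File A, by a factor of 2.67

File A: 96,000 × 4 × 2 = 768,000 bytes/s.
File B: 96,000 × 3 × 1 = 288,000 bytes/s.
File A is larger; ratio = 1,090,560,000 / 408,960,000 = 2.67.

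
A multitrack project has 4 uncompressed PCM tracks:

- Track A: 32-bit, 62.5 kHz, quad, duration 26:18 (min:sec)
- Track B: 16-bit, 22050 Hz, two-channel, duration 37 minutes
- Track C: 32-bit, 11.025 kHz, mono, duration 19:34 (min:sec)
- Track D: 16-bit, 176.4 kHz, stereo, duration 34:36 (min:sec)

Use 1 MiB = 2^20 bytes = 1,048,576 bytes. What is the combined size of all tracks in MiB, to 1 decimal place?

Track A: 26:18 (min:sec) = 1,578 s; 62,500 × 1,578 × 4 × 4 = 1,578,000,000 bytes.
Track B: 37 minutes = 2,220 s; 22,050 × 2,220 × 2 × 2 = 195,804,000 bytes.
Track C: 19:34 (min:sec) = 1,174 s; 11,025 × 1,174 × 4 × 1 = 51,773,400 bytes.
Track D: 34:36 (min:sec) = 2,076 s; 176,400 × 2,076 × 2 × 2 = 1,464,825,600 bytes.
Total = 3,290,403,000 bytes = 3138.0 MiB.

3138.0 MiB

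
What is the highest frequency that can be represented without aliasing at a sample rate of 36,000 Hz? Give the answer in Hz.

Nyquist frequency = sample rate / 2 = 36,000 / 2 = 18,000 Hz.

18,000 Hz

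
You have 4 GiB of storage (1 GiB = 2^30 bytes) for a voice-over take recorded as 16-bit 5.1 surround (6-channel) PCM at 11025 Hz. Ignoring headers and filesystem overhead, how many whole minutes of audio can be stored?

541 minutes

Uncompressed byte rate = 11,025 × 2 × 6 = 132,300 bytes/s.
Capacity = 4 × 1,073,741,824 = 4,294,967,296 bytes.
4,294,967,296 / 132,300 ≈ 32463.85 s → 541 minutes.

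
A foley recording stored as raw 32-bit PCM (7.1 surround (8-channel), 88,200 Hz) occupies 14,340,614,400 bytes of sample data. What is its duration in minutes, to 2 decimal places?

Byte rate = 88,200 × 4 × 8 = 2,822,400 bytes/s.
Duration = 14,340,614,400 / 2,822,400 = 5,081 s.
5,081 s / 60 = 84.68 minutes.

84.68 minutes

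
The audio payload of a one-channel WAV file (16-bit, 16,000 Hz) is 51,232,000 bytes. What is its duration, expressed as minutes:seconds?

26:41

Byte rate = 16,000 × 2 × 1 = 32,000 bytes/s.
Duration = 51,232,000 / 32,000 = 1,601 s.
1,601 s = 26:41.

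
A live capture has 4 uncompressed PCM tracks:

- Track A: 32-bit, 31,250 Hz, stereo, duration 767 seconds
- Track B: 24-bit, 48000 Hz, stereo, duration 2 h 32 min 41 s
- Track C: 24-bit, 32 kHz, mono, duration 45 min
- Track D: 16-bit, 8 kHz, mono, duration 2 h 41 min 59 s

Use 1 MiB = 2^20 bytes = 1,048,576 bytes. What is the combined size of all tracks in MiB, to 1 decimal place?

3094.5 MiB

Track A: 31,250 × 767 × 4 × 2 = 191,750,000 bytes.
Track B: 2 h 32 min 41 s = 9,161 s; 48,000 × 9,161 × 3 × 2 = 2,638,368,000 bytes.
Track C: 45 min = 2,700 s; 32,000 × 2,700 × 3 × 1 = 259,200,000 bytes.
Track D: 2 h 41 min 59 s = 9,719 s; 8,000 × 9,719 × 2 × 1 = 155,504,000 bytes.
Total = 3,244,822,000 bytes = 3094.5 MiB.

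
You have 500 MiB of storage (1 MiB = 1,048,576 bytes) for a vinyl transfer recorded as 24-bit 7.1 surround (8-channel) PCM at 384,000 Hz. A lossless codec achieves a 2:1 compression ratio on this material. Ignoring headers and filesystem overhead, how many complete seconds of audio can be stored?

113 seconds

Uncompressed byte rate = 384,000 × 3 × 8 = 9,216,000 bytes/s.
After 2:1 compression, effective rate ≈ 4608000 bytes/s.
Capacity = 500 × 1,048,576 = 524,288,000 bytes.
524,288,000 / effective rate ≈ 113.78 s → 113 seconds.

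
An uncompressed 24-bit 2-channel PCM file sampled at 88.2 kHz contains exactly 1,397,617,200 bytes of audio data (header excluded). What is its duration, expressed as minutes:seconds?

44:01

Byte rate = 88,200 × 3 × 2 = 529,200 bytes/s.
Duration = 1,397,617,200 / 529,200 = 2,641 s.
2,641 s = 44:01.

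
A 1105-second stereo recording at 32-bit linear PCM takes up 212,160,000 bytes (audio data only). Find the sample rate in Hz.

Bytes = sample_rate × seconds × bytes_per_sample × channels.
sample_rate = 212,160,000 / (1,105 × 4 × 2) = 212,160,000 / 8,840 = 24,000 Hz.

24,000 Hz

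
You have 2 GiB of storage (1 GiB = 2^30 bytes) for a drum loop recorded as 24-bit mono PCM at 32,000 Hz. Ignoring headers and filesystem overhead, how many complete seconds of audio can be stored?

22,369 seconds

Uncompressed byte rate = 32,000 × 3 × 1 = 96,000 bytes/s.
Capacity = 2 × 1,073,741,824 = 2,147,483,648 bytes.
2,147,483,648 / 96,000 ≈ 22369.62 s → 22,369 seconds.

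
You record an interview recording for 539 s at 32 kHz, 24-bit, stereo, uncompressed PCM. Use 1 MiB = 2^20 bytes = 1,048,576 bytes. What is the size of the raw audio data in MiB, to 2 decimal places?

98.69 MiB

Bytes = 32,000 samples/s × 539 s × 3 bytes/sample × 2 ch = 103,488,000 bytes.
103,488,000 / 1,048,576 = 98.69 MiB.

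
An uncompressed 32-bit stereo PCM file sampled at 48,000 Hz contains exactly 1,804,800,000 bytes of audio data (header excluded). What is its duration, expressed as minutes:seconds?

Byte rate = 48,000 × 4 × 2 = 384,000 bytes/s.
Duration = 1,804,800,000 / 384,000 = 4,700 s.
4,700 s = 78:20.

78:20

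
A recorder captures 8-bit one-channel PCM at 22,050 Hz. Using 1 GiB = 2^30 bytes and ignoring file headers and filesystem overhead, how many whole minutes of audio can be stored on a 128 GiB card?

103,884 minutes

Uncompressed byte rate = 22,050 × 1 × 1 = 22,050 bytes/s.
Capacity = 128 × 1,073,741,824 = 137,438,953,472 bytes.
137,438,953,472 / 22,050 ≈ 6233059.11 s → 103,884 minutes.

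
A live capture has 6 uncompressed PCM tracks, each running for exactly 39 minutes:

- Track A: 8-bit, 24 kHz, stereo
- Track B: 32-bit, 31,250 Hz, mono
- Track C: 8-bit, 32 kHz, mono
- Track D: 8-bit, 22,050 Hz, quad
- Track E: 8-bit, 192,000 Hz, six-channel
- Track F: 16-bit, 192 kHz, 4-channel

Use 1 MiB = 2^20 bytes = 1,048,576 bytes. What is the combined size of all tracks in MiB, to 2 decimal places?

6652.84 MiB

exactly 39 minutes = 2,340 s.
Track A: 24,000 × 2,340 × 1 × 2 = 112,320,000 bytes.
Track B: 31,250 × 2,340 × 4 × 1 = 292,500,000 bytes.
Track C: 32,000 × 2,340 × 1 × 1 = 74,880,000 bytes.
Track D: 22,050 × 2,340 × 1 × 4 = 206,388,000 bytes.
Track E: 192,000 × 2,340 × 1 × 6 = 2,695,680,000 bytes.
Track F: 192,000 × 2,340 × 2 × 4 = 3,594,240,000 bytes.
Total = 6,976,008,000 bytes = 6652.84 MiB.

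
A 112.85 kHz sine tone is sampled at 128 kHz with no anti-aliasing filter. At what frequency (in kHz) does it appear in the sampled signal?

Nyquist = 128,000/2 = 64,000 Hz; 112,850 Hz exceeds it.
Alias = |112,850 − 1×128,000| = |112,850 − 128,000| = 15,150 Hz = 15.15 kHz.

15.15 kHz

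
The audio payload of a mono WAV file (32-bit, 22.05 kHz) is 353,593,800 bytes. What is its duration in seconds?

4,009 seconds

Byte rate = 22,050 × 4 × 1 = 88,200 bytes/s.
Duration = 353,593,800 / 88,200 = 4,009 s.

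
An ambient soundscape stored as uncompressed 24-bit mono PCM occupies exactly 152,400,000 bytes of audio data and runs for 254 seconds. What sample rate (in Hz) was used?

200,000 Hz

Bytes = sample_rate × seconds × bytes_per_sample × channels.
sample_rate = 152,400,000 / (254 × 3 × 1) = 152,400,000 / 762 = 200,000 Hz.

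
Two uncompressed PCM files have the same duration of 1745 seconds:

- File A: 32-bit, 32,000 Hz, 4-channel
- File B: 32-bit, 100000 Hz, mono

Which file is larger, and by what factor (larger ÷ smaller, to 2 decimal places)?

File A, by a factor of 1.28

File A: 32,000 × 4 × 4 = 512,000 bytes/s.
File B: 100,000 × 4 × 1 = 400,000 bytes/s.
File A is larger; ratio = 893,440,000 / 698,000,000 = 1.28.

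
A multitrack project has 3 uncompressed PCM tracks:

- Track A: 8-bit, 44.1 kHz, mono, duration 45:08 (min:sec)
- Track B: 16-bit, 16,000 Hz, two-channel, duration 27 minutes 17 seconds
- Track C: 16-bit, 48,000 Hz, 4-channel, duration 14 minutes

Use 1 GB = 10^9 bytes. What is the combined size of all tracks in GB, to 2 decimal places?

0.55 GB

Track A: 45:08 (min:sec) = 2,708 s; 44,100 × 2,708 × 1 × 1 = 119,422,800 bytes.
Track B: 27 minutes 17 seconds = 1,637 s; 16,000 × 1,637 × 2 × 2 = 104,768,000 bytes.
Track C: 14 minutes = 840 s; 48,000 × 840 × 2 × 4 = 322,560,000 bytes.
Total = 546,750,800 bytes = 0.55 GB.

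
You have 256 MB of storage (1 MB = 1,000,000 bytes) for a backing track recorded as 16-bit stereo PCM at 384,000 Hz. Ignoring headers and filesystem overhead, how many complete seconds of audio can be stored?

Uncompressed byte rate = 384,000 × 2 × 2 = 1,536,000 bytes/s.
Capacity = 256 × 1,000,000 = 256,000,000 bytes.
256,000,000 / 1,536,000 ≈ 166.67 s → 166 seconds.

166 seconds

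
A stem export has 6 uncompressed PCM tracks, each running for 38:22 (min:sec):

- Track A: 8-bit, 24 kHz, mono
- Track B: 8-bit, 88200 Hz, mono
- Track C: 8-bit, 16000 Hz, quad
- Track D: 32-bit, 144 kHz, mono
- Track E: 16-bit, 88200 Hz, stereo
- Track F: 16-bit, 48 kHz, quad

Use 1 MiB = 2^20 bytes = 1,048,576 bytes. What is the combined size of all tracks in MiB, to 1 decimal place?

38:22 (min:sec) = 2,302 s.
Track A: 24,000 × 2,302 × 1 × 1 = 55,248,000 bytes.
Track B: 88,200 × 2,302 × 1 × 1 = 203,036,400 bytes.
Track C: 16,000 × 2,302 × 1 × 4 = 147,328,000 bytes.
Track D: 144,000 × 2,302 × 4 × 1 = 1,325,952,000 bytes.
Track E: 88,200 × 2,302 × 2 × 2 = 812,145,600 bytes.
Track F: 48,000 × 2,302 × 2 × 4 = 883,968,000 bytes.
Total = 3,427,678,000 bytes = 3268.9 MiB.

3268.9 MiB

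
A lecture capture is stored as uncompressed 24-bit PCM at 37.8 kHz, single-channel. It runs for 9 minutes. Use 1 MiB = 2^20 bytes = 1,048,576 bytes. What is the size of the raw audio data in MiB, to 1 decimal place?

58.4 MiB

Duration = 9 minutes = 540 s.
Bytes = 37,800 samples/s × 540 s × 3 bytes/sample × 1 ch = 61,236,000 bytes.
61,236,000 / 1,048,576 = 58.4 MiB.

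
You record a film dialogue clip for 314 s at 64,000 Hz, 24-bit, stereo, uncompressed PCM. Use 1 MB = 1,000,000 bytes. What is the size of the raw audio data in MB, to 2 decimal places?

120.58 MB

Bytes = 64,000 samples/s × 314 s × 3 bytes/sample × 2 ch = 120,576,000 bytes.
120,576,000 / 1,000,000 = 120.58 MB.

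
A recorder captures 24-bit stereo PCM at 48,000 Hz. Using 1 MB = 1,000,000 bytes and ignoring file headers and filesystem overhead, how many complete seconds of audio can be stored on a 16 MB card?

55 seconds

Uncompressed byte rate = 48,000 × 3 × 2 = 288,000 bytes/s.
Capacity = 16 × 1,000,000 = 16,000,000 bytes.
16,000,000 / 288,000 ≈ 55.56 s → 55 seconds.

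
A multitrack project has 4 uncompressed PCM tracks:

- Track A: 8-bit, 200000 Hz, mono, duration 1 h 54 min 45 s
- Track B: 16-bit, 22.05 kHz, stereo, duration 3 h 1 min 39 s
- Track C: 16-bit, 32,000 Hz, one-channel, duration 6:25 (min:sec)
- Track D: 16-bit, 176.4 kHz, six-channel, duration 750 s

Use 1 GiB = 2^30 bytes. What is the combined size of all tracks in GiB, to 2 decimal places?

Track A: 1 h 54 min 45 s = 6,885 s; 200,000 × 6,885 × 1 × 1 = 1,377,000,000 bytes.
Track B: 3 h 1 min 39 s = 10,899 s; 22,050 × 10,899 × 2 × 2 = 961,291,800 bytes.
Track C: 6:25 (min:sec) = 385 s; 32,000 × 385 × 2 × 1 = 24,640,000 bytes.
Track D: 176,400 × 750 × 2 × 6 = 1,587,600,000 bytes.
Total = 3,950,531,800 bytes = 3.68 GiB.

3.68 GiB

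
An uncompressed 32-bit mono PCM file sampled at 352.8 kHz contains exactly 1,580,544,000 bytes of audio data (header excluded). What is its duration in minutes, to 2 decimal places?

18.67 minutes

Byte rate = 352,800 × 4 × 1 = 1,411,200 bytes/s.
Duration = 1,580,544,000 / 1,411,200 = 1,120 s.
1,120 s / 60 = 18.67 minutes.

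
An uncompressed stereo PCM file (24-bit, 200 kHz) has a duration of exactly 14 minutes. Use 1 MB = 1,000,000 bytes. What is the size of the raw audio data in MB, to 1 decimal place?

1008.0 MB

Duration = exactly 14 minutes = 840 s.
Bytes = 200,000 samples/s × 840 s × 3 bytes/sample × 2 ch = 1,008,000,000 bytes.
1,008,000,000 / 1,000,000 = 1008.0 MB.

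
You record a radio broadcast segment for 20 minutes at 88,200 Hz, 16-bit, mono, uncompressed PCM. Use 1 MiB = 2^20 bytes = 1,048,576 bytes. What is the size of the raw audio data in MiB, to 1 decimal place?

201.9 MiB

Duration = 20 minutes = 1,200 s.
Bytes = 88,200 samples/s × 1,200 s × 2 bytes/sample × 1 ch = 211,680,000 bytes.
211,680,000 / 1,048,576 = 201.9 MiB.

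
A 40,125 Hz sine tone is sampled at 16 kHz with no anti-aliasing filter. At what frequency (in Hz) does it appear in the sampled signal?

7,875 Hz

Nyquist = 16,000/2 = 8,000 Hz; 40,125 Hz exceeds it.
Alias = |40,125 − 3×16,000| = |40,125 − 48,000| = 7,875 Hz.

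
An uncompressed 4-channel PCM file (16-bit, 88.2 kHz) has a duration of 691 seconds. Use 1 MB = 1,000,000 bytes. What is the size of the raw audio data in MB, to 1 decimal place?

487.6 MB

Bytes = 88,200 samples/s × 691 s × 2 bytes/sample × 4 ch = 487,569,600 bytes.
487,569,600 / 1,000,000 = 487.6 MB.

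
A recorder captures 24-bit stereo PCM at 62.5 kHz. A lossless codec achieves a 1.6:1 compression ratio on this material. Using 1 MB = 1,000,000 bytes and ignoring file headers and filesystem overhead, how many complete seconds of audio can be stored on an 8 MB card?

Uncompressed byte rate = 62,500 × 3 × 2 = 375,000 bytes/s.
After 1.6:1 compression, effective rate ≈ 234375 bytes/s.
Capacity = 8 × 1,000,000 = 8,000,000 bytes.
8,000,000 / effective rate ≈ 34.13 s → 34 seconds.

34 seconds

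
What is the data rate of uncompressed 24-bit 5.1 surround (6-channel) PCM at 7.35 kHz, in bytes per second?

Bit rate = 7,350 × 24 × 6 = 1,058,400 bits/s.
1,058,400 / 8 = 132,300 bytes/s.

132,300 bytes/s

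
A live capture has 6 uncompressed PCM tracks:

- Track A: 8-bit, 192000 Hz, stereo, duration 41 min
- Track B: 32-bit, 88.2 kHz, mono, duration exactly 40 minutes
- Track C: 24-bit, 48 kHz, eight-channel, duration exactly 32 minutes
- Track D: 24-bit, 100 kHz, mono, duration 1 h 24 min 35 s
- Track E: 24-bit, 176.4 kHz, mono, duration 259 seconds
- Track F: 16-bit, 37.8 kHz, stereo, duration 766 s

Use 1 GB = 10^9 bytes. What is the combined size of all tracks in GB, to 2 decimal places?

Track A: 41 min = 2,460 s; 192,000 × 2,460 × 1 × 2 = 944,640,000 bytes.
Track B: exactly 40 minutes = 2,400 s; 88,200 × 2,400 × 4 × 1 = 846,720,000 bytes.
Track C: exactly 32 minutes = 1,920 s; 48,000 × 1,920 × 3 × 8 = 2,211,840,000 bytes.
Track D: 1 h 24 min 35 s = 5,075 s; 100,000 × 5,075 × 3 × 1 = 1,522,500,000 bytes.
Track E: 176,400 × 259 × 3 × 1 = 137,062,800 bytes.
Track F: 37,800 × 766 × 2 × 2 = 115,819,200 bytes.
Total = 5,778,582,000 bytes = 5.78 GB.

5.78 GB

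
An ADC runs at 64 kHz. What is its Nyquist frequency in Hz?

Nyquist frequency = sample rate / 2 = 64,000 / 2 = 32,000 Hz.

32,000 Hz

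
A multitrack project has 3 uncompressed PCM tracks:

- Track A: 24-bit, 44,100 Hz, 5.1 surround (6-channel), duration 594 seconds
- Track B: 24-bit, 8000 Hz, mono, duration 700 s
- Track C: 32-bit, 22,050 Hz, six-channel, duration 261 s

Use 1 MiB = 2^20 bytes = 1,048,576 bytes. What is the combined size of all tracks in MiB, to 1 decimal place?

597.4 MiB

Track A: 44,100 × 594 × 3 × 6 = 471,517,200 bytes.
Track B: 8,000 × 700 × 3 × 1 = 16,800,000 bytes.
Track C: 22,050 × 261 × 4 × 6 = 138,121,200 bytes.
Total = 626,438,400 bytes = 597.4 MiB.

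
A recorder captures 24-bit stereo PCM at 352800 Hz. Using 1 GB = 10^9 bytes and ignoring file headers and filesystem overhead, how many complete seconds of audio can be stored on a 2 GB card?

Uncompressed byte rate = 352,800 × 3 × 2 = 2,116,800 bytes/s.
Capacity = 2 × 1,000,000,000 = 2,000,000,000 bytes.
2,000,000,000 / 2,116,800 ≈ 944.82 s → 944 seconds.

944 seconds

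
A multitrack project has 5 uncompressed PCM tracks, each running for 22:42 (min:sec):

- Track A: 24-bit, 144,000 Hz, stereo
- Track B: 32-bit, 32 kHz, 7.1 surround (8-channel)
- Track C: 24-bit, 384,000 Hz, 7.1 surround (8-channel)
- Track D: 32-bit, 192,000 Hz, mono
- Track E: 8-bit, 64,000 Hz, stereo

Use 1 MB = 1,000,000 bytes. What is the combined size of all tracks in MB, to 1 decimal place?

22:42 (min:sec) = 1,362 s.
Track A: 144,000 × 1,362 × 3 × 2 = 1,176,768,000 bytes.
Track B: 32,000 × 1,362 × 4 × 8 = 1,394,688,000 bytes.
Track C: 384,000 × 1,362 × 3 × 8 = 12,552,192,000 bytes.
Track D: 192,000 × 1,362 × 4 × 1 = 1,046,016,000 bytes.
Track E: 64,000 × 1,362 × 1 × 2 = 174,336,000 bytes.
Total = 16,344,000,000 bytes = 16344.0 MB.

16344.0 MB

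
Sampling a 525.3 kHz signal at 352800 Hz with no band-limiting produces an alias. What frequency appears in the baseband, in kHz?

Nyquist = 352,800/2 = 176,400 Hz; 525,300 Hz exceeds it.
Alias = |525,300 − 1×352,800| = |525,300 − 352,800| = 172,500 Hz = 172.5 kHz.

172.5 kHz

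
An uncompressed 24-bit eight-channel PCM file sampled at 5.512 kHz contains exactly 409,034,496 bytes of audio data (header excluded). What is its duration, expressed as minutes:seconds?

51:32

Byte rate = 5,512 × 3 × 8 = 132,288 bytes/s.
Duration = 409,034,496 / 132,288 = 3,092 s.
3,092 s = 51:32.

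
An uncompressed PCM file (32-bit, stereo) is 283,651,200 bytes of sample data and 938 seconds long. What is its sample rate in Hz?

Bytes = sample_rate × seconds × bytes_per_sample × channels.
sample_rate = 283,651,200 / (938 × 4 × 2) = 283,651,200 / 7,504 = 37,800 Hz.

37,800 Hz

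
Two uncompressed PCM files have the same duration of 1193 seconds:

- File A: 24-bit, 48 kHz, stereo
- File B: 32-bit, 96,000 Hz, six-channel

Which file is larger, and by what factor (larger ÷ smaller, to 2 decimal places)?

File B, by a factor of 8.00

File A: 48,000 × 3 × 2 = 288,000 bytes/s.
File B: 96,000 × 4 × 6 = 2,304,000 bytes/s.
File B is larger; ratio = 2,748,672,000 / 343,584,000 = 8.00.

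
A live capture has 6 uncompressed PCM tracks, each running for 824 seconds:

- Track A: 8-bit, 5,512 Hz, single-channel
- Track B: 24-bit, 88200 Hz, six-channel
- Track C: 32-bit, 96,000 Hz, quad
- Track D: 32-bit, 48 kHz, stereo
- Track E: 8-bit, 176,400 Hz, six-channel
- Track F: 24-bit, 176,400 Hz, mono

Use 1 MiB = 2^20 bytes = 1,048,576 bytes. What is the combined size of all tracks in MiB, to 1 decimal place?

4008.3 MiB

Track A: 5,512 × 824 × 1 × 1 = 4,541,888 bytes.
Track B: 88,200 × 824 × 3 × 6 = 1,308,182,400 bytes.
Track C: 96,000 × 824 × 4 × 4 = 1,265,664,000 bytes.
Track D: 48,000 × 824 × 4 × 2 = 316,416,000 bytes.
Track E: 176,400 × 824 × 1 × 6 = 872,121,600 bytes.
Track F: 176,400 × 824 × 3 × 1 = 436,060,800 bytes.
Total = 4,202,986,688 bytes = 4008.3 MiB.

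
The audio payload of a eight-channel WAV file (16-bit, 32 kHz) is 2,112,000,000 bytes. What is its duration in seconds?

4,125 seconds

Byte rate = 32,000 × 2 × 8 = 512,000 bytes/s.
Duration = 2,112,000,000 / 512,000 = 4,125 s.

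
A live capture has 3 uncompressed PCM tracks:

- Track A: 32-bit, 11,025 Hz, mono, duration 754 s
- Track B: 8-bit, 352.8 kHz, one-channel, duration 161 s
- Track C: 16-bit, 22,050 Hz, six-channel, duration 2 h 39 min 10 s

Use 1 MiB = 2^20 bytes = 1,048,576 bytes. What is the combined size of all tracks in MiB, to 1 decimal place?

Track A: 11,025 × 754 × 4 × 1 = 33,251,400 bytes.
Track B: 352,800 × 161 × 1 × 1 = 56,800,800 bytes.
Track C: 2 h 39 min 10 s = 9,550 s; 22,050 × 9,550 × 2 × 6 = 2,526,930,000 bytes.
Total = 2,616,982,200 bytes = 2495.7 MiB.

2495.7 MiB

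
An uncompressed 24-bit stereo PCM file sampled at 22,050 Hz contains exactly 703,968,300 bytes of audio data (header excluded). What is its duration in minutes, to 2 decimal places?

88.68 minutes

Byte rate = 22,050 × 3 × 2 = 132,300 bytes/s.
Duration = 703,968,300 / 132,300 = 5,321 s.
5,321 s / 60 = 88.68 minutes.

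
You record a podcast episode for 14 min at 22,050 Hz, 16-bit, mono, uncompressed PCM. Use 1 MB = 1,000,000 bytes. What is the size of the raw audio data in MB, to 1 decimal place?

Duration = 14 min = 840 s.
Bytes = 22,050 samples/s × 840 s × 2 bytes/sample × 1 ch = 37,044,000 bytes.
37,044,000 / 1,000,000 = 37.0 MB.

37.0 MB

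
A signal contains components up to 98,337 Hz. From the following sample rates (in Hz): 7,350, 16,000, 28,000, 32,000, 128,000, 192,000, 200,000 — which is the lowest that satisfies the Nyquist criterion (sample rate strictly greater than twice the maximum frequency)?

Need sample rate > 2 × 98,337 = 196,674 Hz.
Lowest listed rate above 196,674 Hz is 200,000 Hz.

200,000 Hz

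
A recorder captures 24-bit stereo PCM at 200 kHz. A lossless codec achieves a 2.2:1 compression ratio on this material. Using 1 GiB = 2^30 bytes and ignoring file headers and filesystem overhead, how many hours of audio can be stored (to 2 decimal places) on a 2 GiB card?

Uncompressed byte rate = 200,000 × 3 × 2 = 1,200,000 bytes/s.
After 2.2:1 compression, effective rate ≈ 545454.55 bytes/s.
Capacity = 2 × 1,073,741,824 = 2,147,483,648 bytes.
2,147,483,648 / effective rate ≈ 3937.05 s → 1.09 hours.

1.09 hours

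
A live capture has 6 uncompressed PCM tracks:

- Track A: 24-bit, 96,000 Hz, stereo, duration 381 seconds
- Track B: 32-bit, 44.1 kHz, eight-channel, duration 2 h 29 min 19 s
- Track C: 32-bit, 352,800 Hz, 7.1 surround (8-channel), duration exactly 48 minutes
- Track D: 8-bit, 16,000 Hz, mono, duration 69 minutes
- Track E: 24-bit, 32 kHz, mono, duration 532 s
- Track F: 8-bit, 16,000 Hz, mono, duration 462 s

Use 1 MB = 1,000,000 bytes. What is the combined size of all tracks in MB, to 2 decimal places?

Track A: 96,000 × 381 × 3 × 2 = 219,456,000 bytes.
Track B: 2 h 29 min 19 s = 8,959 s; 44,100 × 8,959 × 4 × 8 = 12,642,940,800 bytes.
Track C: exactly 48 minutes = 2,880 s; 352,800 × 2,880 × 4 × 8 = 32,514,048,000 bytes.
Track D: 69 minutes = 4,140 s; 16,000 × 4,140 × 1 × 1 = 66,240,000 bytes.
Track E: 32,000 × 532 × 3 × 1 = 51,072,000 bytes.
Track F: 16,000 × 462 × 1 × 1 = 7,392,000 bytes.
Total = 45,501,148,800 bytes = 45501.15 MB.

45501.15 MB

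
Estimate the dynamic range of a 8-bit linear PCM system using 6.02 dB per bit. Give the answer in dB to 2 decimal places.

8 × 6.02 = 48.16 dB.

48.16 dB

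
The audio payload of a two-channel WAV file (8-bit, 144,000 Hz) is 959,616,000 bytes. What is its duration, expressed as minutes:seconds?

Byte rate = 144,000 × 1 × 2 = 288,000 bytes/s.
Duration = 959,616,000 / 288,000 = 3,332 s.
3,332 s = 55:32.

55:32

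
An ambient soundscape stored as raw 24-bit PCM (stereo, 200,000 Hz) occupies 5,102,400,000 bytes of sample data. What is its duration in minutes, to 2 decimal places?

70.87 minutes

Byte rate = 200,000 × 3 × 2 = 1,200,000 bytes/s.
Duration = 5,102,400,000 / 1,200,000 = 4,252 s.
4,252 s / 60 = 70.87 minutes.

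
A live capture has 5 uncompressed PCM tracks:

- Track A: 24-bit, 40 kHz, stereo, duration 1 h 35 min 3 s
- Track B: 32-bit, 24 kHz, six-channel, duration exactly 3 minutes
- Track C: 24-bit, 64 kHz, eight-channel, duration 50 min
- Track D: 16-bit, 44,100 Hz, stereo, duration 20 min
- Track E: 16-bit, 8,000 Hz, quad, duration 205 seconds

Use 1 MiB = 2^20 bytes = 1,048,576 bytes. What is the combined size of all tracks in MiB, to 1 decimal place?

Track A: 1 h 35 min 3 s = 5,703 s; 40,000 × 5,703 × 3 × 2 = 1,368,720,000 bytes.
Track B: exactly 3 minutes = 180 s; 24,000 × 180 × 4 × 6 = 103,680,000 bytes.
Track C: 50 min = 3,000 s; 64,000 × 3,000 × 3 × 8 = 4,608,000,000 bytes.
Track D: 20 min = 1,200 s; 44,100 × 1,200 × 2 × 2 = 211,680,000 bytes.
Track E: 8,000 × 205 × 2 × 4 = 13,120,000 bytes.
Total = 6,305,200,000 bytes = 6013.1 MiB.

6013.1 MiB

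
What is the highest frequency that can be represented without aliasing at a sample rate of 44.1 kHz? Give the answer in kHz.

22.05 kHz

Nyquist frequency = sample rate / 2 = 44,100 / 2 = 22.05 kHz.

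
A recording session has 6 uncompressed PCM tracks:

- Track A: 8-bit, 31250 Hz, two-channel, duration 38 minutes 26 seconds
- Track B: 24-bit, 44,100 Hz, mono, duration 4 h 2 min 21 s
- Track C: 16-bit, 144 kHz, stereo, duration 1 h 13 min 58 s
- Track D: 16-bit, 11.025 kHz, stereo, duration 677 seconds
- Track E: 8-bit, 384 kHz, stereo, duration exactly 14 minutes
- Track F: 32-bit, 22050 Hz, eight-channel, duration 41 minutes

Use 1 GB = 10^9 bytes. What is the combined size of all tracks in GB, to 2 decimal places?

Track A: 38 minutes 26 seconds = 2,306 s; 31,250 × 2,306 × 1 × 2 = 144,125,000 bytes.
Track B: 4 h 2 min 21 s = 14,541 s; 44,100 × 14,541 × 3 × 1 = 1,923,774,300 bytes.
Track C: 1 h 13 min 58 s = 4,438 s; 144,000 × 4,438 × 2 × 2 = 2,556,288,000 bytes.
Track D: 11,025 × 677 × 2 × 2 = 29,855,700 bytes.
Track E: exactly 14 minutes = 840 s; 384,000 × 840 × 1 × 2 = 645,120,000 bytes.
Track F: 41 minutes = 2,460 s; 22,050 × 2,460 × 4 × 8 = 1,735,776,000 bytes.
Total = 7,034,939,000 bytes = 7.03 GB.

7.03 GB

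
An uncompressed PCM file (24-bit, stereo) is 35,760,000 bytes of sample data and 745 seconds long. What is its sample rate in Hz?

8,000 Hz

Bytes = sample_rate × seconds × bytes_per_sample × channels.
sample_rate = 35,760,000 / (745 × 3 × 2) = 35,760,000 / 4,470 = 8,000 Hz.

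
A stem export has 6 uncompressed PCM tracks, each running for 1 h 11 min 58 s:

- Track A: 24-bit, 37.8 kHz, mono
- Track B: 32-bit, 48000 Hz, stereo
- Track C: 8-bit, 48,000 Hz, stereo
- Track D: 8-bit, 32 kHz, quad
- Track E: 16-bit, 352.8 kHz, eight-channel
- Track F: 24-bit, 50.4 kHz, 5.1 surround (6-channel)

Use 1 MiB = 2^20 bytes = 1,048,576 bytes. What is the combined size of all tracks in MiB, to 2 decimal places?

1 h 11 min 58 s = 4,318 s.
Track A: 37,800 × 4,318 × 3 × 1 = 489,661,200 bytes.
Track B: 48,000 × 4,318 × 4 × 2 = 1,658,112,000 bytes.
Track C: 48,000 × 4,318 × 1 × 2 = 414,528,000 bytes.
Track D: 32,000 × 4,318 × 1 × 4 = 552,704,000 bytes.
Track E: 352,800 × 4,318 × 2 × 8 = 24,374,246,400 bytes.
Track F: 50,400 × 4,318 × 3 × 6 = 3,917,289,600 bytes.
Total = 31,406,541,200 bytes = 29951.61 MiB.

29951.61 MiB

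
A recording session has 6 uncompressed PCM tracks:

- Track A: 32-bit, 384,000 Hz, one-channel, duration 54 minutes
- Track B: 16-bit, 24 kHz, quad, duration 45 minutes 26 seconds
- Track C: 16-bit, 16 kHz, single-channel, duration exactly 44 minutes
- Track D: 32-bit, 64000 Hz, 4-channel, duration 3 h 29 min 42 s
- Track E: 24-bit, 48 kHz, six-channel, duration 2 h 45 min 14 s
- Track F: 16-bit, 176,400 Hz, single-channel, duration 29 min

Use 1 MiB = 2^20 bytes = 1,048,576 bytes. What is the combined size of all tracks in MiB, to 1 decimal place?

26367.2 MiB

Track A: 54 minutes = 3,240 s; 384,000 × 3,240 × 4 × 1 = 4,976,640,000 bytes.
Track B: 45 minutes 26 seconds = 2,726 s; 24,000 × 2,726 × 2 × 4 = 523,392,000 bytes.
Track C: exactly 44 minutes = 2,640 s; 16,000 × 2,640 × 2 × 1 = 84,480,000 bytes.
Track D: 3 h 29 min 42 s = 12,582 s; 64,000 × 12,582 × 4 × 4 = 12,883,968,000 bytes.
Track E: 2 h 45 min 14 s = 9,914 s; 48,000 × 9,914 × 3 × 6 = 8,565,696,000 bytes.
Track F: 29 min = 1,740 s; 176,400 × 1,740 × 2 × 1 = 613,872,000 bytes.
Total = 27,648,048,000 bytes = 26367.2 MiB.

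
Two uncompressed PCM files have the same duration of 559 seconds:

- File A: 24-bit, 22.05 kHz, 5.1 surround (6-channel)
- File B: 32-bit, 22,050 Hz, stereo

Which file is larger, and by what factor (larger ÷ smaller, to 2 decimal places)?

File A, by a factor of 2.25

File A: 22,050 × 3 × 6 = 396,900 bytes/s.
File B: 22,050 × 4 × 2 = 176,400 bytes/s.
File A is larger; ratio = 221,867,100 / 98,607,600 = 2.25.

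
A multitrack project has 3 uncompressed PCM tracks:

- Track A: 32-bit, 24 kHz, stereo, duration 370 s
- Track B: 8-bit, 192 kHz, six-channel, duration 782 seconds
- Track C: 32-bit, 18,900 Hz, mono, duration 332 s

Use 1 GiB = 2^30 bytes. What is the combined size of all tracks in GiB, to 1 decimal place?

Track A: 24,000 × 370 × 4 × 2 = 71,040,000 bytes.
Track B: 192,000 × 782 × 1 × 6 = 900,864,000 bytes.
Track C: 18,900 × 332 × 4 × 1 = 25,099,200 bytes.
Total = 997,003,200 bytes = 0.9 GiB.

0.9 GiB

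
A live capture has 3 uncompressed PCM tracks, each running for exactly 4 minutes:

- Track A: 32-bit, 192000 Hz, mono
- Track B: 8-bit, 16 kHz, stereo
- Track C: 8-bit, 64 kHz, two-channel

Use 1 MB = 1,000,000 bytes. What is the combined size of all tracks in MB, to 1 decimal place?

222.7 MB

exactly 4 minutes = 240 s.
Track A: 192,000 × 240 × 4 × 1 = 184,320,000 bytes.
Track B: 16,000 × 240 × 1 × 2 = 7,680,000 bytes.
Track C: 64,000 × 240 × 1 × 2 = 30,720,000 bytes.
Total = 222,720,000 bytes = 222.7 MB.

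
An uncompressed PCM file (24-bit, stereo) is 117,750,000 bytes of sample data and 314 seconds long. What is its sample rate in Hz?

62,500 Hz

Bytes = sample_rate × seconds × bytes_per_sample × channels.
sample_rate = 117,750,000 / (314 × 3 × 2) = 117,750,000 / 1,884 = 62,500 Hz.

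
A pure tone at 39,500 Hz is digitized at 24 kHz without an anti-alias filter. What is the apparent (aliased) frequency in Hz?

Nyquist = 24,000/2 = 12,000 Hz; 39,500 Hz exceeds it.
Alias = |39,500 − 2×24,000| = |39,500 − 48,000| = 8,500 Hz.

8,500 Hz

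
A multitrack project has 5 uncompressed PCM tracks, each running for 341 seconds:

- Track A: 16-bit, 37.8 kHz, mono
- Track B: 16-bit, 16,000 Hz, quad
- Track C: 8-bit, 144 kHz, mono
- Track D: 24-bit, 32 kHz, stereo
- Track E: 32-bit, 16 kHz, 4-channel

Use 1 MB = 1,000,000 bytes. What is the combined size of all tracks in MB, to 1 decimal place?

271.3 MB

Track A: 37,800 × 341 × 2 × 1 = 25,779,600 bytes.
Track B: 16,000 × 341 × 2 × 4 = 43,648,000 bytes.
Track C: 144,000 × 341 × 1 × 1 = 49,104,000 bytes.
Track D: 32,000 × 341 × 3 × 2 = 65,472,000 bytes.
Track E: 16,000 × 341 × 4 × 4 = 87,296,000 bytes.
Total = 271,299,600 bytes = 271.3 MB.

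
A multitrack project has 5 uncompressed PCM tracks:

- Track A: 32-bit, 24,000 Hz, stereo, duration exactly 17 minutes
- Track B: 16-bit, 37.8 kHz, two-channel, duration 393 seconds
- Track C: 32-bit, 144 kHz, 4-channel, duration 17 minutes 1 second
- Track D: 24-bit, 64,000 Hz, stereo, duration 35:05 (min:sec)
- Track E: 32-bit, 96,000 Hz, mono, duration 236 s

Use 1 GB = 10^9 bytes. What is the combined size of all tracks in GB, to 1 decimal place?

3.5 GB

Track A: exactly 17 minutes = 1,020 s; 24,000 × 1,020 × 4 × 2 = 195,840,000 bytes.
Track B: 37,800 × 393 × 2 × 2 = 59,421,600 bytes.
Track C: 17 minutes 1 second = 1,021 s; 144,000 × 1,021 × 4 × 4 = 2,352,384,000 bytes.
Track D: 35:05 (min:sec) = 2,105 s; 64,000 × 2,105 × 3 × 2 = 808,320,000 bytes.
Track E: 96,000 × 236 × 4 × 1 = 90,624,000 bytes.
Total = 3,506,589,600 bytes = 3.5 GB.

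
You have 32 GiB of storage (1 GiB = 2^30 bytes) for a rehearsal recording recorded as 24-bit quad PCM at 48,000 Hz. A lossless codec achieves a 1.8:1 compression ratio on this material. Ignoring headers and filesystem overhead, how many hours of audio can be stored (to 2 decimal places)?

29.83 hours

Uncompressed byte rate = 48,000 × 3 × 4 = 576,000 bytes/s.
After 1.8:1 compression, effective rate ≈ 320000 bytes/s.
Capacity = 32 × 1,073,741,824 = 34,359,738,368 bytes.
34,359,738,368 / effective rate ≈ 107374.18 s → 29.83 hours.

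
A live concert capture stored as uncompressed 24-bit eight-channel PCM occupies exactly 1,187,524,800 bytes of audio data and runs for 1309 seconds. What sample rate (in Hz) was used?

37,800 Hz

Bytes = sample_rate × seconds × bytes_per_sample × channels.
sample_rate = 1,187,524,800 / (1,309 × 3 × 8) = 1,187,524,800 / 31,416 = 37,800 Hz.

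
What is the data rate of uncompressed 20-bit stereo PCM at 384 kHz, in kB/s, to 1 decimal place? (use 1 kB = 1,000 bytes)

1920.0 kB/s

Bit rate = 384,000 × 20 × 2 = 15,360,000 bits/s.
15,360,000 / 8 = 1,920,000 B/s = 1920.0 kB/s.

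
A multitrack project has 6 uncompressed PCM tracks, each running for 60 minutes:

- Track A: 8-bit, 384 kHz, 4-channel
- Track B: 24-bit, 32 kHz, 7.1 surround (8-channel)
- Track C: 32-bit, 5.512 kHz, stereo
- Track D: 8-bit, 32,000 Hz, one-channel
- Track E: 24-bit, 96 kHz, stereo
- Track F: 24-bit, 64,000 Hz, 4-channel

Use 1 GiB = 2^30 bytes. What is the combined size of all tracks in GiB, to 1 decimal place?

60 minutes = 3,600 s.
Track A: 384,000 × 3,600 × 1 × 4 = 5,529,600,000 bytes.
Track B: 32,000 × 3,600 × 3 × 8 = 2,764,800,000 bytes.
Track C: 5,512 × 3,600 × 4 × 2 = 158,745,600 bytes.
Track D: 32,000 × 3,600 × 1 × 1 = 115,200,000 bytes.
Track E: 96,000 × 3,600 × 3 × 2 = 2,073,600,000 bytes.
Track F: 64,000 × 3,600 × 3 × 4 = 2,764,800,000 bytes.
Total = 13,406,745,600 bytes = 12.5 GiB.

12.5 GiB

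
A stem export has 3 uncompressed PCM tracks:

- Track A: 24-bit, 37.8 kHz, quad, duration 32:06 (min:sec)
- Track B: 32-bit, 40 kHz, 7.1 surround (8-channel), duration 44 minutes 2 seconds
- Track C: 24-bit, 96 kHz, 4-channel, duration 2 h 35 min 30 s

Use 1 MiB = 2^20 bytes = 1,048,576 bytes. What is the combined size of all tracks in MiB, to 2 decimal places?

Track A: 32:06 (min:sec) = 1,926 s; 37,800 × 1,926 × 3 × 4 = 873,633,600 bytes.
Track B: 44 minutes 2 seconds = 2,642 s; 40,000 × 2,642 × 4 × 8 = 3,381,760,000 bytes.
Track C: 2 h 35 min 30 s = 9,330 s; 96,000 × 9,330 × 3 × 4 = 10,748,160,000 bytes.
Total = 15,003,553,600 bytes = 14308.50 MiB.

14308.50 MiB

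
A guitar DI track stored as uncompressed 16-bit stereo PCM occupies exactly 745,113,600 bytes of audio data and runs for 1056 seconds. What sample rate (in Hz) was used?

Bytes = sample_rate × seconds × bytes_per_sample × channels.
sample_rate = 745,113,600 / (1,056 × 2 × 2) = 745,113,600 / 4,224 = 176,400 Hz.

176,400 Hz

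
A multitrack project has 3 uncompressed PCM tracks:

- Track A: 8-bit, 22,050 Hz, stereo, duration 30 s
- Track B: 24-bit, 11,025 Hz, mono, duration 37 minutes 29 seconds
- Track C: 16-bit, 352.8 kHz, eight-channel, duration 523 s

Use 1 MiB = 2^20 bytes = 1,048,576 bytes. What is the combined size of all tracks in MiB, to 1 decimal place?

2887.7 MiB

Track A: 22,050 × 30 × 1 × 2 = 1,323,000 bytes.
Track B: 37 minutes 29 seconds = 2,249 s; 11,025 × 2,249 × 3 × 1 = 74,385,675 bytes.
Track C: 352,800 × 523 × 2 × 8 = 2,952,230,400 bytes.
Total = 3,027,939,075 bytes = 2887.7 MiB.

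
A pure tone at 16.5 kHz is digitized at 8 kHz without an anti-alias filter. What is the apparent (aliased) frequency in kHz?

Nyquist = 8,000/2 = 4,000 Hz; 16,500 Hz exceeds it.
Alias = |16,500 − 2×8,000| = |16,500 − 16,000| = 500 Hz = 0.5 kHz.

0.5 kHz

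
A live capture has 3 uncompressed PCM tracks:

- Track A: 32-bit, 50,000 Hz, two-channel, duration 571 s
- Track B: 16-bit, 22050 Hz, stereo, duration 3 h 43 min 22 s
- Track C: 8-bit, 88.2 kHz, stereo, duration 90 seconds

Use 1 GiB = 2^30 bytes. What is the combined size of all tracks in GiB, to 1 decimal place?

Track A: 50,000 × 571 × 4 × 2 = 228,400,000 bytes.
Track B: 3 h 43 min 22 s = 13,402 s; 22,050 × 13,402 × 2 × 2 = 1,182,056,400 bytes.
Track C: 88,200 × 90 × 1 × 2 = 15,876,000 bytes.
Total = 1,426,332,400 bytes = 1.3 GiB.

1.3 GiB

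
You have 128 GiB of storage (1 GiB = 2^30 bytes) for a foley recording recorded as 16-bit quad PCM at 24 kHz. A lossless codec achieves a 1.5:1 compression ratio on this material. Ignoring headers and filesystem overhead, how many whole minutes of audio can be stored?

17,895 minutes

Uncompressed byte rate = 24,000 × 2 × 4 = 192,000 bytes/s.
After 1.5:1 compression, effective rate ≈ 128000 bytes/s.
Capacity = 128 × 1,073,741,824 = 137,438,953,472 bytes.
137,438,953,472 / effective rate ≈ 1073741.82 s → 17,895 minutes.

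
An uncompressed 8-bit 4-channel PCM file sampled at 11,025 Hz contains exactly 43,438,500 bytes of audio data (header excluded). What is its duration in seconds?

985 seconds

Byte rate = 11,025 × 1 × 4 = 44,100 bytes/s.
Duration = 43,438,500 / 44,100 = 985 s.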